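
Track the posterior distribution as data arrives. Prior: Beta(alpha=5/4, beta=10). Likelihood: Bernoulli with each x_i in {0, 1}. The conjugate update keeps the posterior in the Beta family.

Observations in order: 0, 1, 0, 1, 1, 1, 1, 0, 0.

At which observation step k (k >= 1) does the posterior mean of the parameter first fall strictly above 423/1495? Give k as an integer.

k = 6

obs 1: x=0 → posterior Beta(5/4, 11)
obs 2: x=1 → posterior Beta(9/4, 11)
obs 3: x=0 → posterior Beta(9/4, 12)
obs 4: x=1 → posterior Beta(13/4, 12)
obs 5: x=1 → posterior Beta(17/4, 12)
obs 6: x=1 → posterior Beta(21/4, 12)
obs 7: x=1 → posterior Beta(25/4, 12)
obs 8: x=0 → posterior Beta(25/4, 13)
obs 9: x=0 → posterior Beta(25/4, 14)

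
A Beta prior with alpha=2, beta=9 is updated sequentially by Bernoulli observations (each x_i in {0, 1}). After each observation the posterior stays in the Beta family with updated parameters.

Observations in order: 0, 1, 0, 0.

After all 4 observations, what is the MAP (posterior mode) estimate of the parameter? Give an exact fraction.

2/13

obs 1: x=0 → posterior Beta(2, 10)
obs 2: x=1 → posterior Beta(3, 10)
obs 3: x=0 → posterior Beta(3, 11)
obs 4: x=0 → posterior Beta(3, 12)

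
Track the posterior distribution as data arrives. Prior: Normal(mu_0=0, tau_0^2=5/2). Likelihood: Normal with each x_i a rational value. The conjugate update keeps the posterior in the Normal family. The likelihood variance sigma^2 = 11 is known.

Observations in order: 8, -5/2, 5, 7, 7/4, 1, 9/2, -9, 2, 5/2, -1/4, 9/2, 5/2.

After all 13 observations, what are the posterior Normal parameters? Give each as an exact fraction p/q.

mu_0=45/29, tau_0^2=55/87

obs 1: x=8 → posterior Normal(40/27, 55/27)
obs 2: x=-5/2 → posterior Normal(55/64, 55/32)
obs 3: x=5 → posterior Normal(105/74, 55/37)
obs 4: x=7 → posterior Normal(25/12, 55/42)
obs 5: x=7/4 → posterior Normal(385/188, 55/47)
obs 6: x=1 → posterior Normal(405/208, 55/52)
obs 7: x=9/2 → posterior Normal(165/76, 55/57)
obs 8: x=-9 → posterior Normal(315/248, 55/62)
obs 9: x=2 → posterior Normal(355/268, 55/67)
obs 10: x=5/2 → posterior Normal(45/32, 55/72)
obs 11: x=-1/4 → posterior Normal(100/77, 5/7)
obs 12: x=9/2 → posterior Normal(245/164, 55/82)
obs 13: x=5/2 → posterior Normal(45/29, 55/87)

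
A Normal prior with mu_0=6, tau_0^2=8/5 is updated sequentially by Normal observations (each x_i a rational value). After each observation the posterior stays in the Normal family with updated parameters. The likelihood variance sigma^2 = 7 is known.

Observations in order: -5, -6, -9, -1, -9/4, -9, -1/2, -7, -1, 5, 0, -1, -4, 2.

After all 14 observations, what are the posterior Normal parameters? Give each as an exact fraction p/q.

obs 1: x=-5 → posterior Normal(170/43, 56/43)
obs 2: x=-6 → posterior Normal(122/51, 56/51)
obs 3: x=-9 → posterior Normal(50/59, 56/59)
obs 4: x=-1 → posterior Normal(42/67, 56/67)
obs 5: x=-9/4 → posterior Normal(8/25, 56/75)
obs 6: x=-9 → posterior Normal(-48/83, 56/83)
obs 7: x=-1/2 → posterior Normal(-4/7, 8/13)
obs 8: x=-7 → posterior Normal(-12/11, 56/99)
obs 9: x=-1 → posterior Normal(-116/107, 56/107)
obs 10: x=5 → posterior Normal(-76/115, 56/115)
obs 11: x=0 → posterior Normal(-76/123, 56/123)
obs 12: x=-1 → posterior Normal(-84/131, 56/131)
obs 13: x=-4 → posterior Normal(-116/139, 56/139)
obs 14: x=2 → posterior Normal(-100/147, 8/21)

mu_0=-100/147, tau_0^2=8/21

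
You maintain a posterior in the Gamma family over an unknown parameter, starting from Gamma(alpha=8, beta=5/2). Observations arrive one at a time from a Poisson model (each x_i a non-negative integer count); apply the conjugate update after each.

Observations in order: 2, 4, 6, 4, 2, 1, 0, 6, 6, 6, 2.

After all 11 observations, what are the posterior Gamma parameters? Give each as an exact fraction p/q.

alpha=47, beta=27/2

obs 1: x=2 → posterior Gamma(10, 7/2)
obs 2: x=4 → posterior Gamma(14, 9/2)
obs 3: x=6 → posterior Gamma(20, 11/2)
obs 4: x=4 → posterior Gamma(24, 13/2)
obs 5: x=2 → posterior Gamma(26, 15/2)
obs 6: x=1 → posterior Gamma(27, 17/2)
obs 7: x=0 → posterior Gamma(27, 19/2)
obs 8: x=6 → posterior Gamma(33, 21/2)
obs 9: x=6 → posterior Gamma(39, 23/2)
obs 10: x=6 → posterior Gamma(45, 25/2)
obs 11: x=2 → posterior Gamma(47, 27/2)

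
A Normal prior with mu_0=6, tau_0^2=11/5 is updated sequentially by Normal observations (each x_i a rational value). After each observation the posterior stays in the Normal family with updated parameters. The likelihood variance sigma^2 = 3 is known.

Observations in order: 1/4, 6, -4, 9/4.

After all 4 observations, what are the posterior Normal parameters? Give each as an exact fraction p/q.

obs 1: x=1/4 → posterior Normal(371/104, 33/26)
obs 2: x=6 → posterior Normal(635/148, 33/37)
obs 3: x=-4 → posterior Normal(153/64, 11/16)
obs 4: x=9/4 → posterior Normal(279/118, 33/59)

mu_0=279/118, tau_0^2=33/59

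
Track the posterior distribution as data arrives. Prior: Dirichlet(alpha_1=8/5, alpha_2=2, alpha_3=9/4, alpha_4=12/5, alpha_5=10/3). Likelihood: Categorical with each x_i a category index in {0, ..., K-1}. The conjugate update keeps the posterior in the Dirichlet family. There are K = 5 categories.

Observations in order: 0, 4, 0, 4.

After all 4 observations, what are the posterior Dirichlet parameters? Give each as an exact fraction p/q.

obs 1: x=0 → posterior Dirichlet(13/5, 2, 9/4, 12/5, 10/3)
obs 2: x=4 → posterior Dirichlet(13/5, 2, 9/4, 12/5, 13/3)
obs 3: x=0 → posterior Dirichlet(18/5, 2, 9/4, 12/5, 13/3)
obs 4: x=4 → posterior Dirichlet(18/5, 2, 9/4, 12/5, 16/3)

alpha_1=18/5, alpha_2=2, alpha_3=9/4, alpha_4=12/5, alpha_5=16/3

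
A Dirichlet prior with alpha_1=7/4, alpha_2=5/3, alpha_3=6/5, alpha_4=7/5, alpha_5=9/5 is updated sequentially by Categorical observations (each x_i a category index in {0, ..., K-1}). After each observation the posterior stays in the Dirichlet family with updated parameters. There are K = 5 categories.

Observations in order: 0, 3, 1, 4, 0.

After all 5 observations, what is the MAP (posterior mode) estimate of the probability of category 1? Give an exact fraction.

100/469

obs 1: x=0 → posterior Dirichlet(11/4, 5/3, 6/5, 7/5, 9/5)
obs 2: x=3 → posterior Dirichlet(11/4, 5/3, 6/5, 12/5, 9/5)
obs 3: x=1 → posterior Dirichlet(11/4, 8/3, 6/5, 12/5, 9/5)
obs 4: x=4 → posterior Dirichlet(11/4, 8/3, 6/5, 12/5, 14/5)
obs 5: x=0 → posterior Dirichlet(15/4, 8/3, 6/5, 12/5, 14/5)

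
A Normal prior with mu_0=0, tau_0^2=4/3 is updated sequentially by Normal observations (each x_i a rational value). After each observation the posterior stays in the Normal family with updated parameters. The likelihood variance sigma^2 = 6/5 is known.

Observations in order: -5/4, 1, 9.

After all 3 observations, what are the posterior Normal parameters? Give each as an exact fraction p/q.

mu_0=175/78, tau_0^2=4/13

obs 1: x=-5/4 → posterior Normal(-25/38, 12/19)
obs 2: x=1 → posterior Normal(-5/58, 12/29)
obs 3: x=9 → posterior Normal(175/78, 4/13)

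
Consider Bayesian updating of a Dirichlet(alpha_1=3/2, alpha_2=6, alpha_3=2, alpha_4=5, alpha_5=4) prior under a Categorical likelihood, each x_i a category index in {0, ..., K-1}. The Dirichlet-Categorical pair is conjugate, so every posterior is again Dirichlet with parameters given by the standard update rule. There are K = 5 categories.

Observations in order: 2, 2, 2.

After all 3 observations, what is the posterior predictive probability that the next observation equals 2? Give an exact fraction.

10/43

obs 1: x=2 → posterior Dirichlet(3/2, 6, 3, 5, 4)
obs 2: x=2 → posterior Dirichlet(3/2, 6, 4, 5, 4)
obs 3: x=2 → posterior Dirichlet(3/2, 6, 5, 5, 4)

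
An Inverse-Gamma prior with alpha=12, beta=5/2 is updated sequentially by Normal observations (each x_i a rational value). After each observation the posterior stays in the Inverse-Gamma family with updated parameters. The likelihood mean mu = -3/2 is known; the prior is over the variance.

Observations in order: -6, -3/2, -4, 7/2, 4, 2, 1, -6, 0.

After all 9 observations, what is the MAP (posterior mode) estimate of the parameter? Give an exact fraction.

73/20

obs 1: x=-6 → posterior Inverse-Gamma(25/2, 101/8)
obs 2: x=-3/2 → posterior Inverse-Gamma(13, 101/8)
obs 3: x=-4 → posterior Inverse-Gamma(27/2, 63/4)
obs 4: x=7/2 → posterior Inverse-Gamma(14, 113/4)
obs 5: x=4 → posterior Inverse-Gamma(29/2, 347/8)
obs 6: x=2 → posterior Inverse-Gamma(15, 99/2)
obs 7: x=1 → posterior Inverse-Gamma(31/2, 421/8)
obs 8: x=-6 → posterior Inverse-Gamma(16, 251/4)
obs 9: x=0 → posterior Inverse-Gamma(33/2, 511/8)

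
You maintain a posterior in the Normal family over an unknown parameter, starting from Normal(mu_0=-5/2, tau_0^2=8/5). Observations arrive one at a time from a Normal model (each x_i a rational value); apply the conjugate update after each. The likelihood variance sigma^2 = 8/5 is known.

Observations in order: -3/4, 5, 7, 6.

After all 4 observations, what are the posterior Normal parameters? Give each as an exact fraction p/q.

mu_0=59/20, tau_0^2=8/25

obs 1: x=-3/4 → posterior Normal(-13/8, 4/5)
obs 2: x=5 → posterior Normal(7/12, 8/15)
obs 3: x=7 → posterior Normal(35/16, 2/5)
obs 4: x=6 → posterior Normal(59/20, 8/25)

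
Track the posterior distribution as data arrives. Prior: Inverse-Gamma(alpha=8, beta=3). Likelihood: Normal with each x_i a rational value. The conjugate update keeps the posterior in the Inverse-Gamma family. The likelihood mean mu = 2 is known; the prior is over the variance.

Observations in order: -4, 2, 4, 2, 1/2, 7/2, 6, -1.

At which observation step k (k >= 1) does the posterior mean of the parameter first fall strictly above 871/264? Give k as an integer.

k = 8

obs 1: x=-4 → posterior Inverse-Gamma(17/2, 21)
obs 2: x=2 → posterior Inverse-Gamma(9, 21)
obs 3: x=4 → posterior Inverse-Gamma(19/2, 23)
obs 4: x=2 → posterior Inverse-Gamma(10, 23)
obs 5: x=1/2 → posterior Inverse-Gamma(21/2, 193/8)
obs 6: x=7/2 → posterior Inverse-Gamma(11, 101/4)
obs 7: x=6 → posterior Inverse-Gamma(23/2, 133/4)
obs 8: x=-1 → posterior Inverse-Gamma(12, 151/4)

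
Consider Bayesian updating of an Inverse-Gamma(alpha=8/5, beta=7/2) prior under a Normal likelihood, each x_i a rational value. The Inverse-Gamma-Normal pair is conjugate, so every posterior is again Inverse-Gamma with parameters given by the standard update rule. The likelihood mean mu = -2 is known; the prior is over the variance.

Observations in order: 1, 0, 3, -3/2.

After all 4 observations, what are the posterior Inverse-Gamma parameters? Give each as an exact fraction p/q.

alpha=18/5, beta=181/8

obs 1: x=1 → posterior Inverse-Gamma(21/10, 8)
obs 2: x=0 → posterior Inverse-Gamma(13/5, 10)
obs 3: x=3 → posterior Inverse-Gamma(31/10, 45/2)
obs 4: x=-3/2 → posterior Inverse-Gamma(18/5, 181/8)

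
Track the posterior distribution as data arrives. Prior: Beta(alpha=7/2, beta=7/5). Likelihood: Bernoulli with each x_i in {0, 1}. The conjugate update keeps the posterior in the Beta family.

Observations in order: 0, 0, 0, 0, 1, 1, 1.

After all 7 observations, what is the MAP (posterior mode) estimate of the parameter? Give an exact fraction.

obs 1: x=0 → posterior Beta(7/2, 12/5)
obs 2: x=0 → posterior Beta(7/2, 17/5)
obs 3: x=0 → posterior Beta(7/2, 22/5)
obs 4: x=0 → posterior Beta(7/2, 27/5)
obs 5: x=1 → posterior Beta(9/2, 27/5)
obs 6: x=1 → posterior Beta(11/2, 27/5)
obs 7: x=1 → posterior Beta(13/2, 27/5)

5/9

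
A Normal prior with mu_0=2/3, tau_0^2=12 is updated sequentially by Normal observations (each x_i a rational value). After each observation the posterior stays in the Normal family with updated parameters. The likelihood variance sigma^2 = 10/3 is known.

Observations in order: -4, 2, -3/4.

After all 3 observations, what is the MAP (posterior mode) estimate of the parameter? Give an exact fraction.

obs 1: x=-4 → posterior Normal(-206/69, 60/23)
obs 2: x=2 → posterior Normal(-98/123, 60/41)
obs 3: x=-3/4 → posterior Normal(-277/354, 60/59)

-277/354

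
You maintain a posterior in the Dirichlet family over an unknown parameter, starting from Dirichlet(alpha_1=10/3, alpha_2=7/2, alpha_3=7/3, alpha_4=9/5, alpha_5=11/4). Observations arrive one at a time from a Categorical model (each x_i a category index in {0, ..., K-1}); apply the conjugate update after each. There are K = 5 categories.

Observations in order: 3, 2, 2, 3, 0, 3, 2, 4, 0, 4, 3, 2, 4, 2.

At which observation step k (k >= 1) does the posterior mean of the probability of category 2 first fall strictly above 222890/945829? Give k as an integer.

obs 1: x=3 → posterior Dirichlet(10/3, 7/2, 7/3, 14/5, 11/4)
obs 2: x=2 → posterior Dirichlet(10/3, 7/2, 10/3, 14/5, 11/4)
obs 3: x=2 → posterior Dirichlet(10/3, 7/2, 13/3, 14/5, 11/4)
obs 4: x=3 → posterior Dirichlet(10/3, 7/2, 13/3, 19/5, 11/4)
obs 5: x=0 → posterior Dirichlet(13/3, 7/2, 13/3, 19/5, 11/4)
obs 6: x=3 → posterior Dirichlet(13/3, 7/2, 13/3, 24/5, 11/4)
obs 7: x=2 → posterior Dirichlet(13/3, 7/2, 16/3, 24/5, 11/4)
obs 8: x=4 → posterior Dirichlet(13/3, 7/2, 16/3, 24/5, 15/4)
obs 9: x=0 → posterior Dirichlet(16/3, 7/2, 16/3, 24/5, 15/4)
obs 10: x=4 → posterior Dirichlet(16/3, 7/2, 16/3, 24/5, 19/4)
obs 11: x=3 → posterior Dirichlet(16/3, 7/2, 16/3, 29/5, 19/4)
obs 12: x=2 → posterior Dirichlet(16/3, 7/2, 19/3, 29/5, 19/4)
obs 13: x=4 → posterior Dirichlet(16/3, 7/2, 19/3, 29/5, 23/4)
obs 14: x=2 → posterior Dirichlet(16/3, 7/2, 22/3, 29/5, 23/4)

k = 3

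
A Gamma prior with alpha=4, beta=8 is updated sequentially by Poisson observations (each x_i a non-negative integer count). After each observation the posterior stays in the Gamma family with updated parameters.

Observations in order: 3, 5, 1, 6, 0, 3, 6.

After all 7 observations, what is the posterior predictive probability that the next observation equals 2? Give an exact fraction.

obs 1: x=3 → posterior Gamma(7, 9)
obs 2: x=5 → posterior Gamma(12, 10)
obs 3: x=1 → posterior Gamma(13, 11)
obs 4: x=6 → posterior Gamma(19, 12)
obs 5: x=0 → posterior Gamma(19, 13)
obs 6: x=3 → posterior Gamma(22, 14)
obs 7: x=6 → posterior Gamma(28, 15)

173002066774557642638683319091796875/664613997892457936451903530140172288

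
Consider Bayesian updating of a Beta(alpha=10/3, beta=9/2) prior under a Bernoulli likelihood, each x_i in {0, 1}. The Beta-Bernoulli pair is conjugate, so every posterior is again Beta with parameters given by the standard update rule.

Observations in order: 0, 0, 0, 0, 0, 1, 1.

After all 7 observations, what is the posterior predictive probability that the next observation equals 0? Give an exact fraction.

57/89

obs 1: x=0 → posterior Beta(10/3, 11/2)
obs 2: x=0 → posterior Beta(10/3, 13/2)
obs 3: x=0 → posterior Beta(10/3, 15/2)
obs 4: x=0 → posterior Beta(10/3, 17/2)
obs 5: x=0 → posterior Beta(10/3, 19/2)
obs 6: x=1 → posterior Beta(13/3, 19/2)
obs 7: x=1 → posterior Beta(16/3, 19/2)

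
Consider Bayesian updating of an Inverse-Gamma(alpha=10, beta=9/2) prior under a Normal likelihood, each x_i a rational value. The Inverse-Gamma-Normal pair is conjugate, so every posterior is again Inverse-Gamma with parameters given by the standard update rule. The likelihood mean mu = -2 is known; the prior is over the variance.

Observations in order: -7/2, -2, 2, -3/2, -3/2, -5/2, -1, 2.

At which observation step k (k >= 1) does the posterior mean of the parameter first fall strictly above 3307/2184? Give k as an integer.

k = 8

obs 1: x=-7/2 → posterior Inverse-Gamma(21/2, 45/8)
obs 2: x=-2 → posterior Inverse-Gamma(11, 45/8)
obs 3: x=2 → posterior Inverse-Gamma(23/2, 109/8)
obs 4: x=-3/2 → posterior Inverse-Gamma(12, 55/4)
obs 5: x=-3/2 → posterior Inverse-Gamma(25/2, 111/8)
obs 6: x=-5/2 → posterior Inverse-Gamma(13, 14)
obs 7: x=-1 → posterior Inverse-Gamma(27/2, 29/2)
obs 8: x=2 → posterior Inverse-Gamma(14, 45/2)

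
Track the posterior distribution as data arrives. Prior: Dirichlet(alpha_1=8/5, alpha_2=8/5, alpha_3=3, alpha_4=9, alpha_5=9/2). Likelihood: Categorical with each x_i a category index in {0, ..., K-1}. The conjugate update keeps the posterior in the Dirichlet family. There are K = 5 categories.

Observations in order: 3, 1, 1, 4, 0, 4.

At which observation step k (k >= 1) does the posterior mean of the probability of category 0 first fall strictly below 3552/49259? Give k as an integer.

obs 1: x=3 → posterior Dirichlet(8/5, 8/5, 3, 10, 9/2)
obs 2: x=1 → posterior Dirichlet(8/5, 13/5, 3, 10, 9/2)
obs 3: x=1 → posterior Dirichlet(8/5, 18/5, 3, 10, 9/2)
obs 4: x=4 → posterior Dirichlet(8/5, 18/5, 3, 10, 11/2)
obs 5: x=0 → posterior Dirichlet(13/5, 18/5, 3, 10, 11/2)
obs 6: x=4 → posterior Dirichlet(13/5, 18/5, 3, 10, 13/2)

k = 3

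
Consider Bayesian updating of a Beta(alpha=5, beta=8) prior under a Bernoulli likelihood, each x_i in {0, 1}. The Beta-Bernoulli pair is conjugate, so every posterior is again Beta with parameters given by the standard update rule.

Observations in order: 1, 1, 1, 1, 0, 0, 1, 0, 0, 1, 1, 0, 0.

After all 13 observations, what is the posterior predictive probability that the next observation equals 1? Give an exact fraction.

6/13

obs 1: x=1 → posterior Beta(6, 8)
obs 2: x=1 → posterior Beta(7, 8)
obs 3: x=1 → posterior Beta(8, 8)
obs 4: x=1 → posterior Beta(9, 8)
obs 5: x=0 → posterior Beta(9, 9)
obs 6: x=0 → posterior Beta(9, 10)
obs 7: x=1 → posterior Beta(10, 10)
obs 8: x=0 → posterior Beta(10, 11)
obs 9: x=0 → posterior Beta(10, 12)
obs 10: x=1 → posterior Beta(11, 12)
obs 11: x=1 → posterior Beta(12, 12)
obs 12: x=0 → posterior Beta(12, 13)
obs 13: x=0 → posterior Beta(12, 14)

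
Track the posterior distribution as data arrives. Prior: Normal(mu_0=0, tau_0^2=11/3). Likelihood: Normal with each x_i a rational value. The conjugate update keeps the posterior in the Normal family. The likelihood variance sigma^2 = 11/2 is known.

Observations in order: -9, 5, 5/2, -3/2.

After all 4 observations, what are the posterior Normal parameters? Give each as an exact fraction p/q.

mu_0=-6/11, tau_0^2=1

obs 1: x=-9 → posterior Normal(-18/5, 11/5)
obs 2: x=5 → posterior Normal(-8/7, 11/7)
obs 3: x=5/2 → posterior Normal(-1/3, 11/9)
obs 4: x=-3/2 → posterior Normal(-6/11, 1)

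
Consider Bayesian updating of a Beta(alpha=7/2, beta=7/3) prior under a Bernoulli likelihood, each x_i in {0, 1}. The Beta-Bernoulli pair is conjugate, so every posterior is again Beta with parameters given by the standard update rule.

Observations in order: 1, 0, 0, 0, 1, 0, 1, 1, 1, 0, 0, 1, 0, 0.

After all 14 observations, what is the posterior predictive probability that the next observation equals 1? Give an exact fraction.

obs 1: x=1 → posterior Beta(9/2, 7/3)
obs 2: x=0 → posterior Beta(9/2, 10/3)
obs 3: x=0 → posterior Beta(9/2, 13/3)
obs 4: x=0 → posterior Beta(9/2, 16/3)
obs 5: x=1 → posterior Beta(11/2, 16/3)
obs 6: x=0 → posterior Beta(11/2, 19/3)
obs 7: x=1 → posterior Beta(13/2, 19/3)
obs 8: x=1 → posterior Beta(15/2, 19/3)
obs 9: x=1 → posterior Beta(17/2, 19/3)
obs 10: x=0 → posterior Beta(17/2, 22/3)
obs 11: x=0 → posterior Beta(17/2, 25/3)
obs 12: x=1 → posterior Beta(19/2, 25/3)
obs 13: x=0 → posterior Beta(19/2, 28/3)
obs 14: x=0 → posterior Beta(19/2, 31/3)

57/119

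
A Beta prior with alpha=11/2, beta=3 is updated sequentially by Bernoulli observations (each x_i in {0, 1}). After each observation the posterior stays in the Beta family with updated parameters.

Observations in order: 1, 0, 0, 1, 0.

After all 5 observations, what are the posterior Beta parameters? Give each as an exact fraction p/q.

alpha=15/2, beta=6

obs 1: x=1 → posterior Beta(13/2, 3)
obs 2: x=0 → posterior Beta(13/2, 4)
obs 3: x=0 → posterior Beta(13/2, 5)
obs 4: x=1 → posterior Beta(15/2, 5)
obs 5: x=0 → posterior Beta(15/2, 6)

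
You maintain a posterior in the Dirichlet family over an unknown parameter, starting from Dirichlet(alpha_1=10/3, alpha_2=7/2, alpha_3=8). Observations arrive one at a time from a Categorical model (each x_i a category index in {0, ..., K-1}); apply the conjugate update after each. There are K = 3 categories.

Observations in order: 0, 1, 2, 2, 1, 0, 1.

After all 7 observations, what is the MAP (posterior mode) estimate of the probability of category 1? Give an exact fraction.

obs 1: x=0 → posterior Dirichlet(13/3, 7/2, 8)
obs 2: x=1 → posterior Dirichlet(13/3, 9/2, 8)
obs 3: x=2 → posterior Dirichlet(13/3, 9/2, 9)
obs 4: x=2 → posterior Dirichlet(13/3, 9/2, 10)
obs 5: x=1 → posterior Dirichlet(13/3, 11/2, 10)
obs 6: x=0 → posterior Dirichlet(16/3, 11/2, 10)
obs 7: x=1 → posterior Dirichlet(16/3, 13/2, 10)

33/113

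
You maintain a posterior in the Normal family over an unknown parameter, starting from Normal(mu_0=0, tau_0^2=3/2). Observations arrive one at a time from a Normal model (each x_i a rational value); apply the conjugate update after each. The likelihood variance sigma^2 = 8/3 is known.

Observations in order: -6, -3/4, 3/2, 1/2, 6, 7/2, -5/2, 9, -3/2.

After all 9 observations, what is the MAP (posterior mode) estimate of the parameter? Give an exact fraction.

351/388

obs 1: x=-6 → posterior Normal(-54/25, 24/25)
obs 2: x=-3/4 → posterior Normal(-243/136, 12/17)
obs 3: x=3/2 → posterior Normal(-189/172, 24/43)
obs 4: x=1/2 → posterior Normal(-171/208, 6/13)
obs 5: x=6 → posterior Normal(45/244, 24/61)
obs 6: x=7/2 → posterior Normal(171/280, 12/35)
obs 7: x=-5/2 → posterior Normal(81/316, 24/79)
obs 8: x=9 → posterior Normal(405/352, 3/11)
obs 9: x=-3/2 → posterior Normal(351/388, 24/97)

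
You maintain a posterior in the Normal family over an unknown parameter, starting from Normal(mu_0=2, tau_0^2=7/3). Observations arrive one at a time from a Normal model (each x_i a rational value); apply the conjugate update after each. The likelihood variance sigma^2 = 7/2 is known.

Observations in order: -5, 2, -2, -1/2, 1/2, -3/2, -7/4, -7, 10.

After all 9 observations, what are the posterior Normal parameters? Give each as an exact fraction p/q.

obs 1: x=-5 → posterior Normal(-4/5, 7/5)
obs 2: x=2 → posterior Normal(0, 1)
obs 3: x=-2 → posterior Normal(-4/9, 7/9)
obs 4: x=-1/2 → posterior Normal(-5/11, 7/11)
obs 5: x=1/2 → posterior Normal(-4/13, 7/13)
obs 6: x=-3/2 → posterior Normal(-7/15, 7/15)
obs 7: x=-7/4 → posterior Normal(-21/34, 7/17)
obs 8: x=-7 → posterior Normal(-49/38, 7/19)
obs 9: x=10 → posterior Normal(-3/14, 1/3)

mu_0=-3/14, tau_0^2=1/3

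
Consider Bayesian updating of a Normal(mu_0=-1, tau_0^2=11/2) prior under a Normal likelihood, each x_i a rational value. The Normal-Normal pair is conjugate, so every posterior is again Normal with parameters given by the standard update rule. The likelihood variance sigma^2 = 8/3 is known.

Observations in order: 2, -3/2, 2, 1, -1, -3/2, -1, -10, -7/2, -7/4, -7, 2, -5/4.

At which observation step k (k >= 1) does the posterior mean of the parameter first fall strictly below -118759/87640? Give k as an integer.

k = 9

obs 1: x=2 → posterior Normal(50/49, 88/49)
obs 2: x=-3/2 → posterior Normal(1/164, 44/41)
obs 3: x=2 → posterior Normal(133/230, 88/115)
obs 4: x=1 → posterior Normal(199/296, 22/37)
obs 5: x=-1 → posterior Normal(133/362, 88/181)
obs 6: x=-3/2 → posterior Normal(17/214, 44/107)
obs 7: x=-1 → posterior Normal(-16/247, 88/247)
obs 8: x=-10 → posterior Normal(-173/140, 11/35)
obs 9: x=-7/2 → posterior Normal(-923/626, 88/313)
obs 10: x=-7/4 → posterior Normal(-2077/1384, 44/173)
obs 11: x=-7 → posterior Normal(-3001/1516, 88/379)
obs 12: x=2 → posterior Normal(-2737/1648, 22/103)
obs 13: x=-5/4 → posterior Normal(-1451/890, 88/445)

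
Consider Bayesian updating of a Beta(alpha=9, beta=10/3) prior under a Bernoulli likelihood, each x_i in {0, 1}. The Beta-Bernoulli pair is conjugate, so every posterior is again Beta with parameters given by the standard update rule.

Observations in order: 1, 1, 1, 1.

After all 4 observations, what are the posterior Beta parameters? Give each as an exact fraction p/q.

alpha=13, beta=10/3

obs 1: x=1 → posterior Beta(10, 10/3)
obs 2: x=1 → posterior Beta(11, 10/3)
obs 3: x=1 → posterior Beta(12, 10/3)
obs 4: x=1 → posterior Beta(13, 10/3)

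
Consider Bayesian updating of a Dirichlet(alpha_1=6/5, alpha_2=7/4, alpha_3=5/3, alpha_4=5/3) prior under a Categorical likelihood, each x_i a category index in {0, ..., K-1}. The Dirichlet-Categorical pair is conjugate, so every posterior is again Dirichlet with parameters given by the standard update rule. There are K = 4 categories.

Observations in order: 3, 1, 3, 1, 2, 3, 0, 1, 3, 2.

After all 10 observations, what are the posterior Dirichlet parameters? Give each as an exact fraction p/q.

obs 1: x=3 → posterior Dirichlet(6/5, 7/4, 5/3, 8/3)
obs 2: x=1 → posterior Dirichlet(6/5, 11/4, 5/3, 8/3)
obs 3: x=3 → posterior Dirichlet(6/5, 11/4, 5/3, 11/3)
obs 4: x=1 → posterior Dirichlet(6/5, 15/4, 5/3, 11/3)
obs 5: x=2 → posterior Dirichlet(6/5, 15/4, 8/3, 11/3)
obs 6: x=3 → posterior Dirichlet(6/5, 15/4, 8/3, 14/3)
obs 7: x=0 → posterior Dirichlet(11/5, 15/4, 8/3, 14/3)
obs 8: x=1 → posterior Dirichlet(11/5, 19/4, 8/3, 14/3)
obs 9: x=3 → posterior Dirichlet(11/5, 19/4, 8/3, 17/3)
obs 10: x=2 → posterior Dirichlet(11/5, 19/4, 11/3, 17/3)

alpha_1=11/5, alpha_2=19/4, alpha_3=11/3, alpha_4=17/3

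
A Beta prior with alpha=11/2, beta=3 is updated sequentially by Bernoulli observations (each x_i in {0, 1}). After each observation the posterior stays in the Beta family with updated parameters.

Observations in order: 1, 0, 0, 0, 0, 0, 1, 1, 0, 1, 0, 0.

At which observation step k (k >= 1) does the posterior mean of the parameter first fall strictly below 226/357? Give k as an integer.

k = 2

obs 1: x=1 → posterior Beta(13/2, 3)
obs 2: x=0 → posterior Beta(13/2, 4)
obs 3: x=0 → posterior Beta(13/2, 5)
obs 4: x=0 → posterior Beta(13/2, 6)
obs 5: x=0 → posterior Beta(13/2, 7)
obs 6: x=0 → posterior Beta(13/2, 8)
obs 7: x=1 → posterior Beta(15/2, 8)
obs 8: x=1 → posterior Beta(17/2, 8)
obs 9: x=0 → posterior Beta(17/2, 9)
obs 10: x=1 → posterior Beta(19/2, 9)
obs 11: x=0 → posterior Beta(19/2, 10)
obs 12: x=0 → posterior Beta(19/2, 11)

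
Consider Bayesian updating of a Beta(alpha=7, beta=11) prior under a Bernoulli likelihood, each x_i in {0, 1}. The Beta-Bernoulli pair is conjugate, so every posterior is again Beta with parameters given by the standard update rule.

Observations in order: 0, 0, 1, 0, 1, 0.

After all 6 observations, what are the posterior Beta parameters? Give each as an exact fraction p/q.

obs 1: x=0 → posterior Beta(7, 12)
obs 2: x=0 → posterior Beta(7, 13)
obs 3: x=1 → posterior Beta(8, 13)
obs 4: x=0 → posterior Beta(8, 14)
obs 5: x=1 → posterior Beta(9, 14)
obs 6: x=0 → posterior Beta(9, 15)

alpha=9, beta=15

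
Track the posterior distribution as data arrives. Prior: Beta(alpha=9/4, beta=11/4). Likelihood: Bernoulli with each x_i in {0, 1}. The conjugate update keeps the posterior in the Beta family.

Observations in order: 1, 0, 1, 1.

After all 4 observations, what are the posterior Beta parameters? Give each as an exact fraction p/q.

obs 1: x=1 → posterior Beta(13/4, 11/4)
obs 2: x=0 → posterior Beta(13/4, 15/4)
obs 3: x=1 → posterior Beta(17/4, 15/4)
obs 4: x=1 → posterior Beta(21/4, 15/4)

alpha=21/4, beta=15/4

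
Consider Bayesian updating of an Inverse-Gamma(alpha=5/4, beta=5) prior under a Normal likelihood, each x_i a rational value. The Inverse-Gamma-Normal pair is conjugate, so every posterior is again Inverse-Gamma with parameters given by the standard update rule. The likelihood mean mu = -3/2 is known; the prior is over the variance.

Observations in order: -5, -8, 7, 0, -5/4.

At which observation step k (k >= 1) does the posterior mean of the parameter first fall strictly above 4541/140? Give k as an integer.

obs 1: x=-5 → posterior Inverse-Gamma(7/4, 89/8)
obs 2: x=-8 → posterior Inverse-Gamma(9/4, 129/4)
obs 3: x=7 → posterior Inverse-Gamma(11/4, 547/8)
obs 4: x=0 → posterior Inverse-Gamma(13/4, 139/2)
obs 5: x=-5/4 → posterior Inverse-Gamma(15/4, 2225/32)

k = 3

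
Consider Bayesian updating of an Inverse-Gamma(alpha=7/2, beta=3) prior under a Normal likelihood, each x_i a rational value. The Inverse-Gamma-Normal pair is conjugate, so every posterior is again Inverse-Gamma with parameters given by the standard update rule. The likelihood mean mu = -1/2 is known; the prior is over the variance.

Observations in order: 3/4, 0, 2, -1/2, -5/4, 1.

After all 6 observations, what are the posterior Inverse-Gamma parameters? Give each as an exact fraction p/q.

alpha=13/2, beta=135/16

obs 1: x=3/4 → posterior Inverse-Gamma(4, 121/32)
obs 2: x=0 → posterior Inverse-Gamma(9/2, 125/32)
obs 3: x=2 → posterior Inverse-Gamma(5, 225/32)
obs 4: x=-1/2 → posterior Inverse-Gamma(11/2, 225/32)
obs 5: x=-5/4 → posterior Inverse-Gamma(6, 117/16)
obs 6: x=1 → posterior Inverse-Gamma(13/2, 135/16)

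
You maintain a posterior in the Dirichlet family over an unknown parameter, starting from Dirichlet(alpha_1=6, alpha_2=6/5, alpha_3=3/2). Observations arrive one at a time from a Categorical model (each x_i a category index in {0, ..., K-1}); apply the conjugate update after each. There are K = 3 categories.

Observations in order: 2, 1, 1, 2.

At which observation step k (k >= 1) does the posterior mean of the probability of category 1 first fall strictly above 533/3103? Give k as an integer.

k = 2

obs 1: x=2 → posterior Dirichlet(6, 6/5, 5/2)
obs 2: x=1 → posterior Dirichlet(6, 11/5, 5/2)
obs 3: x=1 → posterior Dirichlet(6, 16/5, 5/2)
obs 4: x=2 → posterior Dirichlet(6, 16/5, 7/2)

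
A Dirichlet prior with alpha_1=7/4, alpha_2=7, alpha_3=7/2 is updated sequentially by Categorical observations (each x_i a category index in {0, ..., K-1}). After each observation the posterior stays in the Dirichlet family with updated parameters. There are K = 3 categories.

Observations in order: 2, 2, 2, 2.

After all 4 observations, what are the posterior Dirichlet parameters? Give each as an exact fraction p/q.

alpha_1=7/4, alpha_2=7, alpha_3=15/2

obs 1: x=2 → posterior Dirichlet(7/4, 7, 9/2)
obs 2: x=2 → posterior Dirichlet(7/4, 7, 11/2)
obs 3: x=2 → posterior Dirichlet(7/4, 7, 13/2)
obs 4: x=2 → posterior Dirichlet(7/4, 7, 15/2)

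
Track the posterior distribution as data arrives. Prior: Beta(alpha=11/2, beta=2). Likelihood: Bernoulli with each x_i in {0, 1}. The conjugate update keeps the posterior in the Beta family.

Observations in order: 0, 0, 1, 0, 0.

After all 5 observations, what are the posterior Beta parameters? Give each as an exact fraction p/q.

obs 1: x=0 → posterior Beta(11/2, 3)
obs 2: x=0 → posterior Beta(11/2, 4)
obs 3: x=1 → posterior Beta(13/2, 4)
obs 4: x=0 → posterior Beta(13/2, 5)
obs 5: x=0 → posterior Beta(13/2, 6)

alpha=13/2, beta=6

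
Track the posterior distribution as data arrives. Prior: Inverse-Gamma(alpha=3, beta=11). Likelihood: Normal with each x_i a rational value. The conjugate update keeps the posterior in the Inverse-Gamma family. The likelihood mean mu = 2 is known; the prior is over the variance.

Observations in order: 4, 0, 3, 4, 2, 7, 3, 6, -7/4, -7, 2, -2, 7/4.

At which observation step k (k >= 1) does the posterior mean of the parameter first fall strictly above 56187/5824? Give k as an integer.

obs 1: x=4 → posterior Inverse-Gamma(7/2, 13)
obs 2: x=0 → posterior Inverse-Gamma(4, 15)
obs 3: x=3 → posterior Inverse-Gamma(9/2, 31/2)
obs 4: x=4 → posterior Inverse-Gamma(5, 35/2)
obs 5: x=2 → posterior Inverse-Gamma(11/2, 35/2)
obs 6: x=7 → posterior Inverse-Gamma(6, 30)
obs 7: x=3 → posterior Inverse-Gamma(13/2, 61/2)
obs 8: x=6 → posterior Inverse-Gamma(7, 77/2)
obs 9: x=-7/4 → posterior Inverse-Gamma(15/2, 1457/32)
obs 10: x=-7 → posterior Inverse-Gamma(8, 2753/32)
obs 11: x=2 → posterior Inverse-Gamma(17/2, 2753/32)
obs 12: x=-2 → posterior Inverse-Gamma(9, 3009/32)
obs 13: x=7/4 → posterior Inverse-Gamma(19/2, 1505/16)

k = 10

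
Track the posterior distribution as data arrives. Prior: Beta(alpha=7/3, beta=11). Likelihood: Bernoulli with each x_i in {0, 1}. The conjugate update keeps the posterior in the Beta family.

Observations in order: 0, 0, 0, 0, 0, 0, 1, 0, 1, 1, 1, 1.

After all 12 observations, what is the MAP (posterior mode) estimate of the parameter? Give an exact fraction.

19/70

obs 1: x=0 → posterior Beta(7/3, 12)
obs 2: x=0 → posterior Beta(7/3, 13)
obs 3: x=0 → posterior Beta(7/3, 14)
obs 4: x=0 → posterior Beta(7/3, 15)
obs 5: x=0 → posterior Beta(7/3, 16)
obs 6: x=0 → posterior Beta(7/3, 17)
obs 7: x=1 → posterior Beta(10/3, 17)
obs 8: x=0 → posterior Beta(10/3, 18)
obs 9: x=1 → posterior Beta(13/3, 18)
obs 10: x=1 → posterior Beta(16/3, 18)
obs 11: x=1 → posterior Beta(19/3, 18)
obs 12: x=1 → posterior Beta(22/3, 18)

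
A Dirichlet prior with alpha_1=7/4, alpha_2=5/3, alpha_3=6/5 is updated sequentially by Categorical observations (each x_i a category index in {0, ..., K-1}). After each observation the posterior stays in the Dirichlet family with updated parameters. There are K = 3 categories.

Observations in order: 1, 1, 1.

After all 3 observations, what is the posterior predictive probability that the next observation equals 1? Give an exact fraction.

280/457

obs 1: x=1 → posterior Dirichlet(7/4, 8/3, 6/5)
obs 2: x=1 → posterior Dirichlet(7/4, 11/3, 6/5)
obs 3: x=1 → posterior Dirichlet(7/4, 14/3, 6/5)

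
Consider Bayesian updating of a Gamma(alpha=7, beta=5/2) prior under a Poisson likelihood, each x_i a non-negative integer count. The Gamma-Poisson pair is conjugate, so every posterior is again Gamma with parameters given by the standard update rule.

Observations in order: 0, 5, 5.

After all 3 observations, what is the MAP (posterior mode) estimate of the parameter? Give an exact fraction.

32/11

obs 1: x=0 → posterior Gamma(7, 7/2)
obs 2: x=5 → posterior Gamma(12, 9/2)
obs 3: x=5 → posterior Gamma(17, 11/2)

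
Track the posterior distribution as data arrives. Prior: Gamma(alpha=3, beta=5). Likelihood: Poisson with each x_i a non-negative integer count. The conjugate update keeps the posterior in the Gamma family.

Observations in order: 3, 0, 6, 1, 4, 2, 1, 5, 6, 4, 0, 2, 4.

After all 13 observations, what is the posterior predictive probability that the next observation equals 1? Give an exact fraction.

119937934652226055044772845794436848420877959574847488/510095203738582479622335815880298130716653502143703561

obs 1: x=3 → posterior Gamma(6, 6)
obs 2: x=0 → posterior Gamma(6, 7)
obs 3: x=6 → posterior Gamma(12, 8)
obs 4: x=1 → posterior Gamma(13, 9)
obs 5: x=4 → posterior Gamma(17, 10)
obs 6: x=2 → posterior Gamma(19, 11)
obs 7: x=1 → posterior Gamma(20, 12)
obs 8: x=5 → posterior Gamma(25, 13)
obs 9: x=6 → posterior Gamma(31, 14)
obs 10: x=4 → posterior Gamma(35, 15)
obs 11: x=0 → posterior Gamma(35, 16)
obs 12: x=2 → posterior Gamma(37, 17)
obs 13: x=4 → posterior Gamma(41, 18)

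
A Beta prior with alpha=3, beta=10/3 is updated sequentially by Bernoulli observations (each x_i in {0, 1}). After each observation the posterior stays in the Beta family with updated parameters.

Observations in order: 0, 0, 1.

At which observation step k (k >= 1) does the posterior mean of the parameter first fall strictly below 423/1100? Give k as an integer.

obs 1: x=0 → posterior Beta(3, 13/3)
obs 2: x=0 → posterior Beta(3, 16/3)
obs 3: x=1 → posterior Beta(4, 16/3)

k = 2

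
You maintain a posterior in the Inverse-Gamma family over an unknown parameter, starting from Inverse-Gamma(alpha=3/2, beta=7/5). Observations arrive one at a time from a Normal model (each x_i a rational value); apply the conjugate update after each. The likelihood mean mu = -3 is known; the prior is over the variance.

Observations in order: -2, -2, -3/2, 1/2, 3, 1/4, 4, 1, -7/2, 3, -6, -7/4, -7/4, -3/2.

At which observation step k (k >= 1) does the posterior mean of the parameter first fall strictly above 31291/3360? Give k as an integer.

k = 6

obs 1: x=-2 → posterior Inverse-Gamma(2, 19/10)
obs 2: x=-2 → posterior Inverse-Gamma(5/2, 12/5)
obs 3: x=-3/2 → posterior Inverse-Gamma(3, 141/40)
obs 4: x=1/2 → posterior Inverse-Gamma(7/2, 193/20)
obs 5: x=3 → posterior Inverse-Gamma(4, 553/20)
obs 6: x=1/4 → posterior Inverse-Gamma(9/2, 5269/160)
obs 7: x=4 → posterior Inverse-Gamma(5, 9189/160)
obs 8: x=1 → posterior Inverse-Gamma(11/2, 10469/160)
obs 9: x=-7/2 → posterior Inverse-Gamma(6, 10489/160)
obs 10: x=3 → posterior Inverse-Gamma(13/2, 13369/160)
obs 11: x=-6 → posterior Inverse-Gamma(7, 14089/160)
obs 12: x=-7/4 → posterior Inverse-Gamma(15/2, 7107/80)
obs 13: x=-7/4 → posterior Inverse-Gamma(8, 14339/160)
obs 14: x=-3/2 → posterior Inverse-Gamma(17/2, 14519/160)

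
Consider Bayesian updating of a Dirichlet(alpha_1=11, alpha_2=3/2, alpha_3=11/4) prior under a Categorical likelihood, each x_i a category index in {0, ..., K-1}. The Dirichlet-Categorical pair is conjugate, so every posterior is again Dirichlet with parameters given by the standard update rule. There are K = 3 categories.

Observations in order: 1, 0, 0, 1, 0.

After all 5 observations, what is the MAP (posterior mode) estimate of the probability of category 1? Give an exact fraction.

obs 1: x=1 → posterior Dirichlet(11, 5/2, 11/4)
obs 2: x=0 → posterior Dirichlet(12, 5/2, 11/4)
obs 3: x=0 → posterior Dirichlet(13, 5/2, 11/4)
obs 4: x=1 → posterior Dirichlet(13, 7/2, 11/4)
obs 5: x=0 → posterior Dirichlet(14, 7/2, 11/4)

10/69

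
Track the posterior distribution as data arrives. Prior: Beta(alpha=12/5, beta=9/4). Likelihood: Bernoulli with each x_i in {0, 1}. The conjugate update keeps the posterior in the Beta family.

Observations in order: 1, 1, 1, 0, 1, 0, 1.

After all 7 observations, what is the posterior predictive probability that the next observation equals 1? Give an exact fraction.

obs 1: x=1 → posterior Beta(17/5, 9/4)
obs 2: x=1 → posterior Beta(22/5, 9/4)
obs 3: x=1 → posterior Beta(27/5, 9/4)
obs 4: x=0 → posterior Beta(27/5, 13/4)
obs 5: x=1 → posterior Beta(32/5, 13/4)
obs 6: x=0 → posterior Beta(32/5, 17/4)
obs 7: x=1 → posterior Beta(37/5, 17/4)

148/233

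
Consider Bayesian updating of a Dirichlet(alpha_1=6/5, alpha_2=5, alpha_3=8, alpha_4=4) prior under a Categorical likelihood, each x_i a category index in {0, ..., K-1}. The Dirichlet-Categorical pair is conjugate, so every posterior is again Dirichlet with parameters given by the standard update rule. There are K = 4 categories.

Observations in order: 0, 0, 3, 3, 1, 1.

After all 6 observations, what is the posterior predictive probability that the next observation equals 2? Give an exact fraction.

obs 1: x=0 → posterior Dirichlet(11/5, 5, 8, 4)
obs 2: x=0 → posterior Dirichlet(16/5, 5, 8, 4)
obs 3: x=3 → posterior Dirichlet(16/5, 5, 8, 5)
obs 4: x=3 → posterior Dirichlet(16/5, 5, 8, 6)
obs 5: x=1 → posterior Dirichlet(16/5, 6, 8, 6)
obs 6: x=1 → posterior Dirichlet(16/5, 7, 8, 6)

40/121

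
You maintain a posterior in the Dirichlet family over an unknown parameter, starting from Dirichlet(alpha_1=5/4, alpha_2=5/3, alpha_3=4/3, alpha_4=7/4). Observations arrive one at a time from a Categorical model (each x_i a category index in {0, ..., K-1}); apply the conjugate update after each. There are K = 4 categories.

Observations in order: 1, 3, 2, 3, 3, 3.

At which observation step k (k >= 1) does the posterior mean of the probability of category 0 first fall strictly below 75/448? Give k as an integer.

obs 1: x=1 → posterior Dirichlet(5/4, 8/3, 4/3, 7/4)
obs 2: x=3 → posterior Dirichlet(5/4, 8/3, 4/3, 11/4)
obs 3: x=2 → posterior Dirichlet(5/4, 8/3, 7/3, 11/4)
obs 4: x=3 → posterior Dirichlet(5/4, 8/3, 7/3, 15/4)
obs 5: x=3 → posterior Dirichlet(5/4, 8/3, 7/3, 19/4)
obs 6: x=3 → posterior Dirichlet(5/4, 8/3, 7/3, 23/4)

k = 2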